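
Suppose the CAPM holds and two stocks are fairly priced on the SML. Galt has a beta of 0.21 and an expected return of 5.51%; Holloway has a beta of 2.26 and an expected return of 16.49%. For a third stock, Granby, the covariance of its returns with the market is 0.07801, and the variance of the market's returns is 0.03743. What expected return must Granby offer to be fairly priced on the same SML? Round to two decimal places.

15.55%

MRP = (16.49% − 5.51%) / (2.26 − 0.21) = 5.3561%
R_f = 5.51% − 0.21 × 5.3561% = 4.3852%
β_Granby = Cov / Var(R_m) = 0.07801 / 0.03743 = 2.0842
E(R_Granby) = R_f + β × MRP = 4.3852% + 2.0842 × 5.3561% = 15.55%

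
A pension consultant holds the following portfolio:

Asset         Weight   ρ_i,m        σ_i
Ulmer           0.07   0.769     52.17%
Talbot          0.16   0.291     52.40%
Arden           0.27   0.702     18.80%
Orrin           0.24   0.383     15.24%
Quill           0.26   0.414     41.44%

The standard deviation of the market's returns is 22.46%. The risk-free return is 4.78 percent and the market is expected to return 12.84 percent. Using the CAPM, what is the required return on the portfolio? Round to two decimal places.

β_Ulmer = 0.769 × 52.17% / 22.46% = 1.7862
β_Talbot = 0.291 × 52.40% / 22.46% = 0.6789
β_Arden = 0.702 × 18.80% / 22.46% = 0.5876
β_Orrin = 0.383 × 15.24% / 22.46% = 0.2599
β_Quill = 0.414 × 41.44% / 22.46% = 0.7639
β_P = Σ w_i β_i = 0.07×1.7862 + 0.16×0.6789 + 0.27×0.5876 + 0.24×0.2599 + 0.26×0.7639 = 0.6533
MRP = 12.84% − 4.78% = 8.06%
E(R_P) = R_f + β_P × MRP = 4.78% + 0.6533 × 8.06% = 10.05%

10.05%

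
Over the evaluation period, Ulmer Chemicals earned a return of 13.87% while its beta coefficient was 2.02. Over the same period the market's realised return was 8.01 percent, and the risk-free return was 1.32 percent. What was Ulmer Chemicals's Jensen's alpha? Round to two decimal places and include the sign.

-0.96%

Market excess return = 8.01% − 1.32% = 6.69%
CAPM benchmark = R_f + β(R_m − R_f) = 1.32% + 2.02 × 6.69% = 14.8338%
α = actual − benchmark = 13.87% − 14.8338% = -0.96%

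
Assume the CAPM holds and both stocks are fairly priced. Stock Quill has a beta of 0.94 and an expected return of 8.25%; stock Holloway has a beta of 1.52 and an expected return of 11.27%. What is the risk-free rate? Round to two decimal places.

Both satisfy E(R) = R_f + β·MRP, so the slope of the SML is
MRP = (11.27% − 8.25%) / (1.52 − 0.94) = 3.02% / 0.58 = 5.2069%
R_f = E(R_Quill) − β_Quill·MRP = 8.25% − 0.94 × 5.2069% = 3.3555%

3.36%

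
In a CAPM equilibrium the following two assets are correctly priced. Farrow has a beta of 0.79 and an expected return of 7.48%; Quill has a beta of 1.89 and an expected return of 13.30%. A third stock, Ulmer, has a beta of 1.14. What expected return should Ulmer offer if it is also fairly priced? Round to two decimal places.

9.33%

MRP (SML slope) = (13.30% − 7.48%) / (1.89 − 0.79) = 5.82% / 1.10 = 5.2909%
R_f (intercept) = 7.48% − 0.79 × 5.2909% = 3.3002%
E(R_Ulmer) = R_f + β × MRP = 3.3002% + 1.14 × 5.2909% = 9.33%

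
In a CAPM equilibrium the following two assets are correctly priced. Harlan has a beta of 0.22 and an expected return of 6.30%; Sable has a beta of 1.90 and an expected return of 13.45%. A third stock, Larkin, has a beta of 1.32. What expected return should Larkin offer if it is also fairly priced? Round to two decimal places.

MRP (SML slope) = (13.45% − 6.30%) / (1.90 − 0.22) = 7.15% / 1.68 = 4.2560%
R_f (intercept) = 6.30% − 0.22 × 4.2560% = 5.3637%
E(R_Larkin) = R_f + β × MRP = 5.3637% + 1.32 × 4.2560% = 10.98%

10.98%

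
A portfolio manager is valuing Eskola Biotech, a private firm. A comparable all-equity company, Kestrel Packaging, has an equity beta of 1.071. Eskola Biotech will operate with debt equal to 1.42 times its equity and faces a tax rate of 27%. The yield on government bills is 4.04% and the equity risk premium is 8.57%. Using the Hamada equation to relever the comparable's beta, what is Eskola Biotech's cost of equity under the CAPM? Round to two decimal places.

β_L = β_U × [1 + (1 − t)(D/E)] = 1.071 × [1 + (1 − 0.27) × 1.42]
    = 1.071 × [1 + 0.73 × 1.42] = 1.071 × 2.0366 = 2.1812
E(R) = R_f + β_L × MRP = 4.04% + 2.1812 × 8.57% = 22.73%

22.73%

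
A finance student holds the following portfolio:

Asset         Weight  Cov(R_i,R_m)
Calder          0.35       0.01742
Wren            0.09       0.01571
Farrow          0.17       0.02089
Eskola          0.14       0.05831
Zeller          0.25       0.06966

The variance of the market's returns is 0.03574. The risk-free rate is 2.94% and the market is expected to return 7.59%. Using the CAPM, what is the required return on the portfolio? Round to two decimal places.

β_Calder = 0.01742 / 0.03574 = 0.4874
β_Wren = 0.01571 / 0.03574 = 0.4396
β_Farrow = 0.02089 / 0.03574 = 0.5845
β_Eskola = 0.05831 / 0.03574 = 1.6315
β_Zeller = 0.06966 / 0.03574 = 1.9491
β_P = Σ w_i β_i = 0.35×0.4874 + 0.09×0.4396 + 0.17×0.5845 + 0.14×1.6315 + 0.25×1.9491 = 1.0252
MRP = 7.59% − 2.94% = 4.65%
E(R_P) = R_f + β_P × MRP = 2.94% + 1.0252 × 4.65% = 7.71%

7.71%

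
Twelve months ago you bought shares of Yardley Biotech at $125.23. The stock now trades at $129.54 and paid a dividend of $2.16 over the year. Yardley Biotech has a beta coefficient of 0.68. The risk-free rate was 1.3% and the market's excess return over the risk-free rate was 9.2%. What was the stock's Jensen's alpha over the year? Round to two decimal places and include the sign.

-2.39%

Realised HPR = (P1 + D1 − P0) / P0 = (129.54 + 2.16 − 125.23) / 125.23 = 6.47 / 125.23 = 5.1665%
CAPM required = R_f + β·MRP = 1.3% + 0.68 × 9.2% = 7.5560%
α = realised − required = 5.1665% − 7.5560% = -2.39%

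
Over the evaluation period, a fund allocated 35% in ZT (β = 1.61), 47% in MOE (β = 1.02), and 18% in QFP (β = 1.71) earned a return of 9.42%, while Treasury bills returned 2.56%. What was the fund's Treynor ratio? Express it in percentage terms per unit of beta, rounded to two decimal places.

β_P = 0.35×1.61 + 0.47×1.02 + 0.18×1.71 = 1.3507
Treynor = (R_P − R_f) / β_P = (9.42% − 2.56%) / 1.3507 = 6.86% / 1.3507 = 5.08%

5.08%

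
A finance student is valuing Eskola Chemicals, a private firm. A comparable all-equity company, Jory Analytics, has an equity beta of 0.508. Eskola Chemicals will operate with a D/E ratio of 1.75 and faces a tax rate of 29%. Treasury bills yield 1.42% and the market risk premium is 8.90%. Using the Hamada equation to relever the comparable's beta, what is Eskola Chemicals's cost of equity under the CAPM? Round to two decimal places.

β_L = β_U × [1 + (1 − t)(D/E)] = 0.508 × [1 + (1 − 0.29) × 1.75]
    = 0.508 × [1 + 0.71 × 1.75] = 0.508 × 2.2425 = 1.1392
E(R) = R_f + β_L × MRP = 1.42% + 1.1392 × 8.90% = 11.56%

11.56%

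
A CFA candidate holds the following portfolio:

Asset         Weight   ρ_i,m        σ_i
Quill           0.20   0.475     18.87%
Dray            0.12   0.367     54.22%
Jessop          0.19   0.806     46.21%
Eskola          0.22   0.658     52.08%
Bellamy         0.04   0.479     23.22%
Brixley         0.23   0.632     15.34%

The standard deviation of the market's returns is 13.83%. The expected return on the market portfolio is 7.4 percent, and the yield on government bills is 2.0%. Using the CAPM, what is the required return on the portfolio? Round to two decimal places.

β_Quill = 0.475 × 18.87% / 13.83% = 0.6481
β_Dray = 0.367 × 54.22% / 13.83% = 1.4388
β_Jessop = 0.806 × 46.21% / 13.83% = 2.6931
β_Eskola = 0.658 × 52.08% / 13.83% = 2.4778
β_Bellamy = 0.479 × 23.22% / 13.83% = 0.8042
β_Brixley = 0.632 × 15.34% / 13.83% = 0.7010
β_P = Σ w_i β_i = 0.20×0.6481 + 0.12×1.4388 + 0.19×2.6931 + 0.22×2.4778 + 0.04×0.8042 + 0.23×0.7010 = 1.5525
MRP = 7.4% − 2.0% = 5.40%
E(R_P) = R_f + β_P × MRP = 2.0% + 1.5525 × 5.4% = 10.38%

10.38%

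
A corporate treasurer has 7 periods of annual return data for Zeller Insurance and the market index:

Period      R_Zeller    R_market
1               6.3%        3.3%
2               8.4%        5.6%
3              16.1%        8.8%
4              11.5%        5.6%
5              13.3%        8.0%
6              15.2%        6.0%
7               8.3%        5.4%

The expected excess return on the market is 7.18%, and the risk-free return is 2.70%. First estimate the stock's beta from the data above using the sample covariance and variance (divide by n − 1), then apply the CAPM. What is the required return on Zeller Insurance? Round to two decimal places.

Mean R_i = (6.3 + 8.4 + 16.1 + 11.5 + 13.3 + 15.2 + 8.3) / 7 = 11.3000%
Mean R_m = (3.3 + 5.6 + 8.8 + 5.6 + 8.0 + 6.0 + 5.4) / 7 = 6.1000%
Σ(R_i − R̄_i)(R_m − R̄_m) = 33.8200  ⇒  Cov = 33.8200 / 6 = 5.6367
Σ(R_m − R̄_m)² = 19.7400  ⇒  Var(R_m) = 19.7400 / 6 = 3.2900
β = Cov / Var(R_m) = 5.6367 / 3.2900 = 1.7133
E(R) = R_f + β × MRP = 2.70% + 1.7133 × 7.18% = 15.00%

15.00%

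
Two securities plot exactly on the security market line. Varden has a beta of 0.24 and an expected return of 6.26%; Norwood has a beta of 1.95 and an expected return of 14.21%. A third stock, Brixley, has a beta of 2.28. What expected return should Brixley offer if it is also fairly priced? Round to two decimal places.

MRP (SML slope) = (14.21% − 6.26%) / (1.95 − 0.24) = 7.95% / 1.71 = 4.6491%
R_f (intercept) = 6.26% − 0.24 × 4.6491% = 5.1442%
E(R_Brixley) = R_f + β × MRP = 5.1442% + 2.28 × 4.6491% = 15.74%

15.74%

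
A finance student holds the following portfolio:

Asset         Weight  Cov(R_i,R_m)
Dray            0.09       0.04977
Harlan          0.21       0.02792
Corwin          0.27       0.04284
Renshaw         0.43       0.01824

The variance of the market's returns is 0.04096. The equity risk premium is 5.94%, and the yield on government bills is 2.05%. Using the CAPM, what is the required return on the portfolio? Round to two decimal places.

6.36%

β_Dray = 0.04977 / 0.04096 = 1.2151
β_Harlan = 0.02792 / 0.04096 = 0.6816
β_Corwin = 0.04284 / 0.04096 = 1.0459
β_Renshaw = 0.01824 / 0.04096 = 0.4453
β_P = Σ w_i β_i = 0.09×1.2151 + 0.21×0.6816 + 0.27×1.0459 + 0.43×0.4453 = 0.7264
E(R_P) = R_f + β_P × MRP = 2.05% + 0.7264 × 5.94% = 6.36%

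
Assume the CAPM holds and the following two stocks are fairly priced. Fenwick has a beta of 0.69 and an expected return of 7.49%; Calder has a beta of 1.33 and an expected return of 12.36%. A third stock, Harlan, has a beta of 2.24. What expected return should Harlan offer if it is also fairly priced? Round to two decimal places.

19.28%

MRP (SML slope) = (12.36% − 7.49%) / (1.33 − 0.69) = 4.87% / 0.64 = 7.6094%
R_f (intercept) = 7.49% − 0.69 × 7.6094% = 2.2395%
E(R_Harlan) = R_f + β × MRP = 2.2395% + 2.24 × 7.6094% = 19.28%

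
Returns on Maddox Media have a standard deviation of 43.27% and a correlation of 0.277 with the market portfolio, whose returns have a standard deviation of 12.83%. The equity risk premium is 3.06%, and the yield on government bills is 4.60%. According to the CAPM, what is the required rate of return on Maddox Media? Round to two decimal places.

β = ρ × σ_i / σ_m = 0.277 × 43.27% / 12.83% = 0.9342
E(R) = 4.60% + 0.9342 × 3.06% = 7.46%

7.46%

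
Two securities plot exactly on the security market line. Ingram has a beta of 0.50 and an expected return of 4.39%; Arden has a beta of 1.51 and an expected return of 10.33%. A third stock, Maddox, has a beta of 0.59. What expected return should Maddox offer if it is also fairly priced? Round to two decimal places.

MRP (SML slope) = (10.33% − 4.39%) / (1.51 − 0.50) = 5.94% / 1.01 = 5.8812%
R_f (intercept) = 4.39% − 0.50 × 5.8812% = 1.4494%
E(R_Maddox) = R_f + β × MRP = 1.4494% + 0.59 × 5.8812% = 4.92%

4.92%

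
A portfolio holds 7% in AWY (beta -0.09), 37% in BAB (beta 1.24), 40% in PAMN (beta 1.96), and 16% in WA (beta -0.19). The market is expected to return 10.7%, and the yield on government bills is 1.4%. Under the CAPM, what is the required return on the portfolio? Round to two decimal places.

12.62%

β_P = Σ w_i β_i = 0.07×-0.09 + 0.37×1.24 + 0.40×1.96 + 0.16×-0.19 = 1.2061
MRP = 10.7% − 1.4% = 9.30%
E(R_P) = R_f + β_P × MRP = 1.4% + 1.2061 × 9.3% = 12.62%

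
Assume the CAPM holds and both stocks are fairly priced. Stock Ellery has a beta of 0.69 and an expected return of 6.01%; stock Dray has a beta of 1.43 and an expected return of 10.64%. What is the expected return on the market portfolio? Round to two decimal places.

7.95%

Both satisfy E(R) = R_f + β·MRP, so the slope of the SML is
MRP = (10.64% − 6.01%) / (1.43 − 0.69) = 4.63% / 0.74 = 6.2568%
R_f = E(R_Ellery) − β_Ellery·MRP = 6.01% − 0.69 × 6.2568% = 1.6928%
E(R_m) = R_f + MRP = 1.6928% + 6.2568% = 7.95%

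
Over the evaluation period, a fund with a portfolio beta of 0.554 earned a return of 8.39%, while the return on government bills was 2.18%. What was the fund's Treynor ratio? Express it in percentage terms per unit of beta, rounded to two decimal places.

Treynor = (R_P − R_f) / β_P = (8.39% − 2.18%) / 0.5540 = 6.21% / 0.5540 = 11.21%

11.21%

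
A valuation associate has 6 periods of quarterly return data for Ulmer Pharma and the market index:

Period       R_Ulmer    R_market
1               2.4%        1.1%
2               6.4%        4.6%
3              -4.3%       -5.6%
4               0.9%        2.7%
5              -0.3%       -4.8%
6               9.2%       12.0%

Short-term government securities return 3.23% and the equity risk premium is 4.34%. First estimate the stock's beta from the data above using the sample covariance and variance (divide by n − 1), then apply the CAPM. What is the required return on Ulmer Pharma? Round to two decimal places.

Mean R_i = (2.4 + 6.4 − 4.3 + 0.9 − 0.3 + 9.2) / 6 = 2.3833%
Mean R_m = (1.1 + 4.6 − 5.6 + 2.7 − 4.8 + 12.0) / 6 = 1.6667%
Σ(R_i − R̄_i)(R_m − R̄_m) = 146.5967  ⇒  Cov = 146.5967 / 5 = 29.3193
Σ(R_m − R̄_m)² = 211.3933  ⇒  Var(R_m) = 211.3933 / 5 = 42.2787
β = Cov / Var(R_m) = 29.3193 / 42.2787 = 0.6935
E(R) = R_f + β × MRP = 3.23% + 0.6935 × 4.34% = 6.24%

6.24%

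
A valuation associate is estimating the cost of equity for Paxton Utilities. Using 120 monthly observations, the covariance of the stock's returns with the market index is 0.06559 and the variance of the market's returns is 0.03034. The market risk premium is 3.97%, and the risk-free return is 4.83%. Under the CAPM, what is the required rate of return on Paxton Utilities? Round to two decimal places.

β = Cov(R_i, R_m) / Var(R_m) = 0.06559 / 0.03034 = 2.1618
E(R) = R_f + β × MRP = 4.83% + 2.1618 × 3.97% = 13.41%

13.41%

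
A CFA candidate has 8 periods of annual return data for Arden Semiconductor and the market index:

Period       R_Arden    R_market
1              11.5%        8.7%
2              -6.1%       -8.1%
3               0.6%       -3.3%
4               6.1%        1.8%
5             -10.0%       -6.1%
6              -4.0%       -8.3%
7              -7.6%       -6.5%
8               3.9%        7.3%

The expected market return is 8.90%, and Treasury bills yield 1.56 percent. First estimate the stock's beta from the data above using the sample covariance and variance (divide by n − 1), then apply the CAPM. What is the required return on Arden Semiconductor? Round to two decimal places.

Mean R_i = (11.5 − 6.1 + 0.6 + 6.1 − 10.0 − 4.0 − 7.6 + 3.9) / 8 = -0.7000%
Mean R_m = (8.7 − 8.1 − 3.3 + 1.8 − 6.1 − 8.3 − 6.5 + 7.3) / 8 = -1.8125%
Σ(R_i − R̄_i)(R_m − R̄_m) = 320.3800  ⇒  Cov = 320.3800 / 7 = 45.7686
Σ(R_m − R̄_m)² = 330.7888  ⇒  Var(R_m) = 330.7888 / 7 = 47.2555
β = Cov / Var(R_m) = 45.7686 / 47.2555 = 0.9685
MRP = 8.90% − 1.56% = 7.34%
E(R) = R_f + β × MRP = 1.56% + 0.9685 × 7.34% = 8.67%

8.67%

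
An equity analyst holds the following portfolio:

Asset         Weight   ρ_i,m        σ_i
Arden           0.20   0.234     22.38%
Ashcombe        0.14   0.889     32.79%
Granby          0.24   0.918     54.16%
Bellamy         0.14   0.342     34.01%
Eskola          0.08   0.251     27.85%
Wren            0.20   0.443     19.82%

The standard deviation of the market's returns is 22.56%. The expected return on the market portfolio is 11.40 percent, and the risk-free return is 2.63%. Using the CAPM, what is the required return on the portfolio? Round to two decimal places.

10.80%

β_Arden = 0.234 × 22.38% / 22.56% = 0.2321
β_Ashcombe = 0.889 × 32.79% / 22.56% = 1.2921
β_Granby = 0.918 × 54.16% / 22.56% = 2.2039
β_Bellamy = 0.342 × 34.01% / 22.56% = 0.5156
β_Eskola = 0.251 × 27.85% / 22.56% = 0.3099
β_Wren = 0.443 × 19.82% / 22.56% = 0.3892
β_P = Σ w_i β_i = 0.20×0.2321 + 0.14×1.2921 + 0.24×2.2039 + 0.14×0.5156 + 0.08×0.3099 + 0.20×0.3892 = 0.9311
MRP = 11.40% − 2.63% = 8.77%
E(R_P) = R_f + β_P × MRP = 2.63% + 0.9311 × 8.77% = 10.80%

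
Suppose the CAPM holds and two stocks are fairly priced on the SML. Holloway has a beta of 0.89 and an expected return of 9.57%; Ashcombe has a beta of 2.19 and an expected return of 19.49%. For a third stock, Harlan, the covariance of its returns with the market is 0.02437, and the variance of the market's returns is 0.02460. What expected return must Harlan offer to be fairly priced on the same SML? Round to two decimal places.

10.34%

MRP = (19.49% − 9.57%) / (2.19 − 0.89) = 7.6308%
R_f = 9.57% − 0.89 × 7.6308% = 2.7786%
β_Harlan = Cov / Var(R_m) = 0.02437 / 0.02460 = 0.9907
E(R_Harlan) = R_f + β × MRP = 2.7786% + 0.9907 × 7.6308% = 10.34%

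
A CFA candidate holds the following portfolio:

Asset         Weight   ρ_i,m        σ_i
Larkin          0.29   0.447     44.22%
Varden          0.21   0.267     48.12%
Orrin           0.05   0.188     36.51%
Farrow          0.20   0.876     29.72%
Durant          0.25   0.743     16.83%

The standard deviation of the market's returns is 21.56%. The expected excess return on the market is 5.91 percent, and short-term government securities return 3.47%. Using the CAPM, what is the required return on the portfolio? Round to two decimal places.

β_Larkin = 0.447 × 44.22% / 21.56% = 0.9168
β_Varden = 0.267 × 48.12% / 21.56% = 0.5959
β_Orrin = 0.188 × 36.51% / 21.56% = 0.3184
β_Farrow = 0.876 × 29.72% / 21.56% = 1.2075
β_Durant = 0.743 × 16.83% / 21.56% = 0.5800
β_P = Σ w_i β_i = 0.29×0.9168 + 0.21×0.5959 + 0.05×0.3184 + 0.20×1.2075 + 0.25×0.5800 = 0.7934
E(R_P) = R_f + β_P × MRP = 3.47% + 0.7934 × 5.91% = 8.16%

8.16%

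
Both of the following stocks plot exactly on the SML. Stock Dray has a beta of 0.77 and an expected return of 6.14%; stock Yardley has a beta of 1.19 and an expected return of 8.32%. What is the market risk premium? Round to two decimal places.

5.19%

Both satisfy E(R) = R_f + β·MRP, so the slope of the SML is
MRP = (8.32% − 6.14%) / (1.19 − 0.77) = 2.18% / 0.42 = 5.1905%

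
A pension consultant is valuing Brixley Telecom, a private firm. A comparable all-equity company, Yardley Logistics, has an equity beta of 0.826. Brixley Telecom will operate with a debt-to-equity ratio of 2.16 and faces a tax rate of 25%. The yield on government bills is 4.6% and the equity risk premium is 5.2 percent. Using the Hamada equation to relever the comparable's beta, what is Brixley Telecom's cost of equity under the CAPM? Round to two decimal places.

β_L = β_U × [1 + (1 − t)(D/E)] = 0.826 × [1 + (1 − 0.25) × 2.16]
    = 0.826 × [1 + 0.75 × 2.16] = 0.826 × 2.6200 = 2.1641
E(R) = R_f + β_L × MRP = 4.6% + 2.1641 × 5.2% = 15.85%

15.85%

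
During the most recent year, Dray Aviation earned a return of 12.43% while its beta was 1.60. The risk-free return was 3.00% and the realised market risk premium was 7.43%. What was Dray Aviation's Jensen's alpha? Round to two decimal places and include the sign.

CAPM benchmark = R_f + β(R_m − R_f) = 3.00% + 1.60 × 7.43% = 14.8880%
α = actual − benchmark = 12.43% − 14.8880% = -2.46%

-2.46%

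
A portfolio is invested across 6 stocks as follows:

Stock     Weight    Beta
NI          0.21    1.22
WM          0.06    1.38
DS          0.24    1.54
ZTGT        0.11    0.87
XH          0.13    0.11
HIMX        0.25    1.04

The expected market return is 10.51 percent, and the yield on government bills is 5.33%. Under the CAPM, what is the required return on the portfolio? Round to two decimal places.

10.92%

β_P = Σ w_i β_i = 0.21×1.22 + 0.06×1.38 + 0.24×1.54 + 0.11×0.87 + 0.13×0.11 + 0.25×1.04 = 1.0786
MRP = 10.51% − 5.33% = 5.18%
E(R_P) = R_f + β_P × MRP = 5.33% + 1.0786 × 5.18% = 10.92%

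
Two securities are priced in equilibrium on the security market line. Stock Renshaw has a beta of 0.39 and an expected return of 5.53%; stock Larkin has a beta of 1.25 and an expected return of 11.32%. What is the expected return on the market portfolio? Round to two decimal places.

9.64%

Both satisfy E(R) = R_f + β·MRP, so the slope of the SML is
MRP = (11.32% − 5.53%) / (1.25 − 0.39) = 5.79% / 0.86 = 6.7326%
R_f = E(R_Renshaw) − β_Renshaw·MRP = 5.53% − 0.39 × 6.7326% = 2.9043%
E(R_m) = R_f + MRP = 2.9043% + 6.7326% = 9.64%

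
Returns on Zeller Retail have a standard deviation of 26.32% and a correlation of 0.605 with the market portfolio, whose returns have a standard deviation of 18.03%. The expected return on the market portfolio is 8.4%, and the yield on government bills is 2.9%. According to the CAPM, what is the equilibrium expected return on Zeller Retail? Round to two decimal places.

7.76%

β = ρ × σ_i / σ_m = 0.605 × 26.32% / 18.03% = 0.8832
MRP = 8.4% − 2.9% = 5.50%
E(R) = 2.9% + 0.8832 × 5.5% = 7.76%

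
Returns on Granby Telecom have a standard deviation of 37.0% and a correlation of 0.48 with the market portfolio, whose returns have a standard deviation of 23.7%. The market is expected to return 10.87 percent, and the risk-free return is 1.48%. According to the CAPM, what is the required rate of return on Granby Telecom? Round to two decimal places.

8.52%

β = ρ × σ_i / σ_m = 0.48 × 37.0% / 23.7% = 0.7494
MRP = 10.87% − 1.48% = 9.39%
E(R) = 1.48% + 0.7494 × 9.39% = 8.52%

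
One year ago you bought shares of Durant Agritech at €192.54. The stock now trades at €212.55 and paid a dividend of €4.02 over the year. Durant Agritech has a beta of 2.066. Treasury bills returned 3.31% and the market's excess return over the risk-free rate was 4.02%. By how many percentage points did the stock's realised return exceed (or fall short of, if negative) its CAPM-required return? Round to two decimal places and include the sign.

Realised HPR = (P1 + D1 − P0) / P0 = (212.55 + 4.02 − 192.54) / 192.54 = 24.03 / 192.54 = 12.4805%
CAPM required = R_f + β·MRP = 3.31% + 2.066 × 4.02% = 11.61532%
α = realised − required = 12.4805% − 11.61532% = +0.87%

+0.87%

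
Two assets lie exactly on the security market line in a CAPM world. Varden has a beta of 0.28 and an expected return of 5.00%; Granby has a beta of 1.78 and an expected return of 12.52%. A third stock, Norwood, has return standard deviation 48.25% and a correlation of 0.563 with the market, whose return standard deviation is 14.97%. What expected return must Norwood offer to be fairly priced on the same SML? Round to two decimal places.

12.69%

MRP = (12.52% − 5.00%) / (1.78 − 0.28) = 5.0133%
R_f = 5.00% − 0.28 × 5.0133% = 3.5963%
β_Norwood = ρ·σ_i/σ_m = 0.563 × 48.25 / 14.97 = 1.8146
E(R_Norwood) = R_f + β × MRP = 3.5963% + 1.8146 × 5.0133% = 12.69%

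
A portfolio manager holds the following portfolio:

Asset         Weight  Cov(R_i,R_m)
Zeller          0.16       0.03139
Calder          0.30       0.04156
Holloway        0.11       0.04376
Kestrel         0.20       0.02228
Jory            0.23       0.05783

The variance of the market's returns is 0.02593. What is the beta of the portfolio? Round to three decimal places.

1.545

β_Zeller = 0.03139 / 0.02593 = 1.2106
β_Calder = 0.04156 / 0.02593 = 1.6028
β_Holloway = 0.04376 / 0.02593 = 1.6876
β_Kestrel = 0.02228 / 0.02593 = 0.8592
β_Jory = 0.05783 / 0.02593 = 2.2302
β_P = Σ w_i β_i = 0.16×1.2106 + 0.30×1.6028 + 0.11×1.6876 + 0.20×0.8592 + 0.23×2.2302 = 1.5450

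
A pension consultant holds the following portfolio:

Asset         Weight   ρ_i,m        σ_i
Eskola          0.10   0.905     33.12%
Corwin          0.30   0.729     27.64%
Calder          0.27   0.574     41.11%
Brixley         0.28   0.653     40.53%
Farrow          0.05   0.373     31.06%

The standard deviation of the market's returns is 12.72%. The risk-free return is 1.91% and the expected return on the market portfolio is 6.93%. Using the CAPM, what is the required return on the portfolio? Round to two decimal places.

β_Eskola = 0.905 × 33.12% / 12.72% = 2.3564
β_Corwin = 0.729 × 27.64% / 12.72% = 1.5841
β_Calder = 0.574 × 41.11% / 12.72% = 1.8551
β_Brixley = 0.653 × 40.53% / 12.72% = 2.0807
β_Farrow = 0.373 × 31.06% / 12.72% = 0.9108
β_P = Σ w_i β_i = 0.10×2.3564 + 0.30×1.5841 + 0.27×1.8551 + 0.28×2.0807 + 0.05×0.9108 = 1.8399
MRP = 6.93% − 1.91% = 5.02%
E(R_P) = R_f + β_P × MRP = 1.91% + 1.8399 × 5.02% = 11.15%

11.15%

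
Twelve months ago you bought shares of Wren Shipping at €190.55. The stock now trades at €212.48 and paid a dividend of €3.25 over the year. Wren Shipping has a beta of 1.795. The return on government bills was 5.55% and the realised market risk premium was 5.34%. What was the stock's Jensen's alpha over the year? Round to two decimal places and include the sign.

Realised HPR = (P1 + D1 − P0) / P0 = (212.48 + 3.25 − 190.55) / 190.55 = 25.18 / 190.55 = 13.2144%
CAPM required = R_f + β·MRP = 5.55% + 1.795 × 5.34% = 15.13530%
α = realised − required = 13.2144% − 15.13530% = -1.92%

-1.92%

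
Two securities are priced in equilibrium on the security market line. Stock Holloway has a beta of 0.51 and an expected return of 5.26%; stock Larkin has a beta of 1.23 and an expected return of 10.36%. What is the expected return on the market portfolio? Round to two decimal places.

Both satisfy E(R) = R_f + β·MRP, so the slope of the SML is
MRP = (10.36% − 5.26%) / (1.23 − 0.51) = 5.10% / 0.72 = 7.0833%
R_f = E(R_Holloway) − β_Holloway·MRP = 5.26% − 0.51 × 7.0833% = 1.6475%
E(R_m) = R_f + MRP = 1.6475% + 7.0833% = 8.73%

8.73%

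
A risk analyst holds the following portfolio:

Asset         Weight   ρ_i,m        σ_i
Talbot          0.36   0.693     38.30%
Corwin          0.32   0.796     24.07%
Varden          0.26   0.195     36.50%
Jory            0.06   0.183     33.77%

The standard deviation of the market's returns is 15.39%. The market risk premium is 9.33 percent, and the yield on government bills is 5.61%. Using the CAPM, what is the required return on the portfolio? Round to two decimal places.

β_Talbot = 0.693 × 38.30% / 15.39% = 1.7246
β_Corwin = 0.796 × 24.07% / 15.39% = 1.2449
β_Varden = 0.195 × 36.50% / 15.39% = 0.4625
β_Jory = 0.183 × 33.77% / 15.39% = 0.4016
β_P = Σ w_i β_i = 0.36×1.7246 + 0.32×1.2449 + 0.26×0.4625 + 0.06×0.4016 = 1.1636
E(R_P) = R_f + β_P × MRP = 5.61% + 1.1636 × 9.33% = 16.47%

16.47%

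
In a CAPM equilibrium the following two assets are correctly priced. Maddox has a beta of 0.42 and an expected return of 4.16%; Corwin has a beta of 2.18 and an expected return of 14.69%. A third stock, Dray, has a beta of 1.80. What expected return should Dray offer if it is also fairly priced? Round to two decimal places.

12.42%

MRP (SML slope) = (14.69% − 4.16%) / (2.18 − 0.42) = 10.53% / 1.76 = 5.9830%
R_f (intercept) = 4.16% − 0.42 × 5.9830% = 1.6471%
E(R_Dray) = R_f + β × MRP = 1.6471% + 1.80 × 5.9830% = 12.42%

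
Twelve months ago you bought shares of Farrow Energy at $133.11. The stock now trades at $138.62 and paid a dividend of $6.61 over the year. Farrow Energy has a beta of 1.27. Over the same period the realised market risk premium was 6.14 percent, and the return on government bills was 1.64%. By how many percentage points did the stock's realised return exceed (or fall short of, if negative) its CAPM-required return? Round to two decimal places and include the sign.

Realised HPR = (P1 + D1 − P0) / P0 = (138.62 + 6.61 − 133.11) / 133.11 = 12.12 / 133.11 = 9.1053%
CAPM required = R_f + β·MRP = 1.64% + 1.27 × 6.14% = 9.4378%
α = realised − required = 9.1053% − 9.4378% = -0.33%

-0.33%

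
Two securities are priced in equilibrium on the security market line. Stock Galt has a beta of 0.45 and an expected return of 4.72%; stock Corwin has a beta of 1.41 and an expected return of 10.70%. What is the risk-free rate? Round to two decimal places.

1.92%

Both satisfy E(R) = R_f + β·MRP, so the slope of the SML is
MRP = (10.70% − 4.72%) / (1.41 − 0.45) = 5.98% / 0.96 = 6.2292%
R_f = E(R_Galt) − β_Galt·MRP = 4.72% − 0.45 × 6.2292% = 1.9169%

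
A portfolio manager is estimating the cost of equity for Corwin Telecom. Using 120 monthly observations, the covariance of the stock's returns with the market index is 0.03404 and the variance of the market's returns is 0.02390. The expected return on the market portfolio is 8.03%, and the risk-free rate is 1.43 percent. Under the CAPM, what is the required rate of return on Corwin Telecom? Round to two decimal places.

β = Cov(R_i, R_m) / Var(R_m) = 0.03404 / 0.02390 = 1.4243
MRP = 8.03% − 1.43% = 6.60%
E(R) = R_f + β × MRP = 1.43% + 1.4243 × 6.60% = 10.83%

10.83%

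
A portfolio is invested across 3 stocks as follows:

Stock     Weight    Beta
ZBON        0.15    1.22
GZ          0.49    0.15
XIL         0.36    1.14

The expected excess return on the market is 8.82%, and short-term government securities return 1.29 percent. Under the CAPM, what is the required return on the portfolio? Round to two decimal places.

7.17%

β_P = Σ w_i β_i = 0.15×1.22 + 0.49×0.15 + 0.36×1.14 = 0.6669
E(R_P) = R_f + β_P × MRP = 1.29% + 0.6669 × 8.82% = 7.17%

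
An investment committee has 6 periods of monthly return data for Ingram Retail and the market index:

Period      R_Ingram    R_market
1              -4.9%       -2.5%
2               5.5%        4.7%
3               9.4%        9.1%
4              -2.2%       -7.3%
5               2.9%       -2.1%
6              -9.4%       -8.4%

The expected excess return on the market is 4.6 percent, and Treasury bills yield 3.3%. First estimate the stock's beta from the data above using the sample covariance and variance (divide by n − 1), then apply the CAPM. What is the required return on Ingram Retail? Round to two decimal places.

Mean R_i = (-4.9 + 5.5 + 9.4 − 2.2 + 2.9 − 9.4) / 6 = 0.2167%
Mean R_m = (-2.5 + 4.7 + 9.1 − 7.3 − 2.1 − 8.4) / 6 = -1.0833%
Σ(R_i − R̄_i)(R_m − R̄_m) = 213.9783  ⇒  Cov = 213.9783 / 5 = 42.7957
Σ(R_m − R̄_m)² = 232.3683  ⇒  Var(R_m) = 232.3683 / 5 = 46.4737
β = Cov / Var(R_m) = 42.7957 / 46.4737 = 0.9209
E(R) = R_f + β × MRP = 3.3% + 0.9209 × 4.6% = 7.54%

7.54%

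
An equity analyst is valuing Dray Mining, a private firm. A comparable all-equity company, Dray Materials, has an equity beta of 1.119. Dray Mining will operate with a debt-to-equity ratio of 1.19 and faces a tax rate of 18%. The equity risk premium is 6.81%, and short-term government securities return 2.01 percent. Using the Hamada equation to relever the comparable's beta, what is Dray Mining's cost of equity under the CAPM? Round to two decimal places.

β_L = β_U × [1 + (1 − t)(D/E)] = 1.119 × [1 + (1 − 0.18) × 1.19]
    = 1.119 × [1 + 0.82 × 1.19] = 1.119 × 1.9758 = 2.2109
E(R) = R_f + β_L × MRP = 2.01% + 2.2109 × 6.81% = 17.07%

17.07%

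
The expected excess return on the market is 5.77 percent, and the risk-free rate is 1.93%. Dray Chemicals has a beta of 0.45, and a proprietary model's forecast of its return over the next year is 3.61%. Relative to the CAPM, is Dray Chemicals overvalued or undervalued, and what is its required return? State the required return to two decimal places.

Required return = R_f + β·MRP = 1.93% + 0.45 × 5.77% = 4.53%
Forecast 3.61% < required 4.53% → the stock plots below the SML → overvalued.

Overvalued; required return 4.53%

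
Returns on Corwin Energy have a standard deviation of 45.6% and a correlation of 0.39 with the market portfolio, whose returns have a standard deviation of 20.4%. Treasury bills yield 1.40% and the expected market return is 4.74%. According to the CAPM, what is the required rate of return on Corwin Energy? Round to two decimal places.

β = ρ × σ_i / σ_m = 0.39 × 45.6% / 20.4% = 0.8718
MRP = 4.74% − 1.40% = 3.34%
E(R) = 1.40% + 0.8718 × 3.34% = 4.31%

4.31%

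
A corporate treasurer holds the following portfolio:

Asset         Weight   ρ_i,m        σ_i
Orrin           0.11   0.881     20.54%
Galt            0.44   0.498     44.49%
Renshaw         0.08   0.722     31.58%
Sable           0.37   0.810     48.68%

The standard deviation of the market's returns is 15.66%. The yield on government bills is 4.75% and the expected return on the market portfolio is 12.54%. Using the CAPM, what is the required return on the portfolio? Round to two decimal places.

β_Orrin = 0.881 × 20.54% / 15.66% = 1.1555
β_Galt = 0.498 × 44.49% / 15.66% = 1.4148
β_Renshaw = 0.722 × 31.58% / 15.66% = 1.4560
β_Sable = 0.810 × 48.68% / 15.66% = 2.5179
β_P = Σ w_i β_i = 0.11×1.1555 + 0.44×1.4148 + 0.08×1.4560 + 0.37×2.5179 = 1.7977
MRP = 12.54% − 4.75% = 7.79%
E(R_P) = R_f + β_P × MRP = 4.75% + 1.7977 × 7.79% = 18.75%

18.75%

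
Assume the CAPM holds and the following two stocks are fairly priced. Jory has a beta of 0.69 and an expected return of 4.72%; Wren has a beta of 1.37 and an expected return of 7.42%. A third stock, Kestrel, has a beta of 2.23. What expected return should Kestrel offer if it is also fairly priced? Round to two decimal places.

MRP (SML slope) = (7.42% − 4.72%) / (1.37 − 0.69) = 2.70% / 0.68 = 3.9706%
R_f (intercept) = 4.72% − 0.69 × 3.9706% = 1.9803%
E(R_Kestrel) = R_f + β × MRP = 1.9803% + 2.23 × 3.9706% = 10.83%

10.83%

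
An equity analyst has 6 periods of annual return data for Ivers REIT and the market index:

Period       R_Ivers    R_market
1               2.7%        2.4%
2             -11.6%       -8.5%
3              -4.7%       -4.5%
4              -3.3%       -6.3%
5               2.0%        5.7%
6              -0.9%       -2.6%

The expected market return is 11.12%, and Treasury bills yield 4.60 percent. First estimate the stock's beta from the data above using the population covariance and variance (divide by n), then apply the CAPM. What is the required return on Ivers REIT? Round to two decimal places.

Mean R_i = (2.7 − 11.6 − 4.7 − 3.3 + 2.0 − 0.9) / 6 = -2.6333%
Mean R_m = (2.4 − 8.5 − 4.5 − 6.3 + 5.7 − 2.6) / 6 = -2.3000%
Σ(R_i − R̄_i)(R_m − R̄_m) = 124.4200  ⇒  Cov = 124.4200 / 6 = 20.7367
Σ(R_m − R̄_m)² = 145.4600  ⇒  Var(R_m) = 145.4600 / 6 = 24.2433
β = Cov / Var(R_m) = 20.7367 / 24.2433 = 0.8554
MRP = 11.12% − 4.60% = 6.52%
E(R) = R_f + β × MRP = 4.60% + 0.8554 × 6.52% = 10.18%

10.18%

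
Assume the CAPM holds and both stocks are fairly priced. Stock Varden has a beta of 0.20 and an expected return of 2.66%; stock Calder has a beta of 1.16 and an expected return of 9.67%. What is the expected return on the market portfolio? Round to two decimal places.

Both satisfy E(R) = R_f + β·MRP, so the slope of the SML is
MRP = (9.67% − 2.66%) / (1.16 − 0.20) = 7.01% / 0.96 = 7.3021%
R_f = E(R_Varden) − β_Varden·MRP = 2.66% − 0.20 × 7.3021% = 1.1996%
E(R_m) = R_f + MRP = 1.1996% + 7.3021% = 8.50%

8.50%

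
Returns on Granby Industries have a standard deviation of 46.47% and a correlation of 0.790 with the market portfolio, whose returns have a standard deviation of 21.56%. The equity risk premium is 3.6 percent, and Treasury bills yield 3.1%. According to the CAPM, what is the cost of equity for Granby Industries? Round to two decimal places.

β = ρ × σ_i / σ_m = 0.790 × 46.47% / 21.56% = 1.7028
E(R) = 3.1% + 1.7028 × 3.6% = 9.23%

9.23%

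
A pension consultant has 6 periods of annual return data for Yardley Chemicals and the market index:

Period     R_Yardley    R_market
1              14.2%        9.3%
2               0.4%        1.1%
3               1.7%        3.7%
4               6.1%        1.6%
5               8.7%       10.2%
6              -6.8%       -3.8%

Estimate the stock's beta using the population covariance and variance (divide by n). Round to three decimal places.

Mean R_i = (14.2 + 0.4 + 1.7 + 6.1 + 8.7 − 6.8) / 6 = 4.0500%
Mean R_m = (9.3 + 1.1 + 3.7 + 1.6 + 10.2 − 3.8) / 6 = 3.6833%
Σ(R_i − R̄_i)(R_m − R̄_m) = 173.6250  ⇒  Cov = 173.6250 / 6 = 28.9375
Σ(R_m − R̄_m)² = 141.0283  ⇒  Var(R_m) = 141.0283 / 6 = 23.5047
β = Cov / Var(R_m) = 28.9375 / 23.5047 = 1.2311

1.231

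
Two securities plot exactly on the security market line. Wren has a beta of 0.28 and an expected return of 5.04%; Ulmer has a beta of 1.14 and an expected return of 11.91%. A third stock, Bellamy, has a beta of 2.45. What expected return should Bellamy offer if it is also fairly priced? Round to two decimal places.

MRP (SML slope) = (11.91% − 5.04%) / (1.14 − 0.28) = 6.87% / 0.86 = 7.9884%
R_f (intercept) = 5.04% − 0.28 × 7.9884% = 2.8032%
E(R_Bellamy) = R_f + β × MRP = 2.8032% + 2.45 × 7.9884% = 22.37%

22.37%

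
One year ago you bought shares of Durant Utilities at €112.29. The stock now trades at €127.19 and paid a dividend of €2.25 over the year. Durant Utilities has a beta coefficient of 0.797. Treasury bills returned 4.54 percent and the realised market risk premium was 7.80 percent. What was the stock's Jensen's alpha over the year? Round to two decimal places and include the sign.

Realised HPR = (P1 + D1 − P0) / P0 = (127.19 + 2.25 − 112.29) / 112.29 = 17.15 / 112.29 = 15.2730%
CAPM required = R_f + β·MRP = 4.54% + 0.797 × 7.80% = 10.75660%
α = realised − required = 15.2730% − 10.75660% = +4.52%

+4.52%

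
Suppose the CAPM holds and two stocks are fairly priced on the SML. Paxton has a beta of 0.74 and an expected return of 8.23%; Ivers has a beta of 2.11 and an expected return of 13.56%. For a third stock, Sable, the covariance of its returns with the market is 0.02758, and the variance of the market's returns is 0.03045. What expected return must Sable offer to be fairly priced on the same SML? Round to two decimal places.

MRP = (13.56% − 8.23%) / (2.11 − 0.74) = 3.8905%
R_f = 8.23% − 0.74 × 3.8905% = 5.3510%
β_Sable = Cov / Var(R_m) = 0.02758 / 0.03045 = 0.9057
E(R_Sable) = R_f + β × MRP = 5.3510% + 0.9057 × 3.8905% = 8.87%

8.87%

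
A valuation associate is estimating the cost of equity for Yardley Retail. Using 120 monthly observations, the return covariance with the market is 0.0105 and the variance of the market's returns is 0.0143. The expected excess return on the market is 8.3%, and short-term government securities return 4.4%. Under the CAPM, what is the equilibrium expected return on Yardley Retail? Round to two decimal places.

β = Cov(R_i, R_m) / Var(R_m) = 0.0105 / 0.0143 = 0.7343
E(R) = R_f + β × MRP = 4.4% + 0.7343 × 8.3% = 10.49%

10.49%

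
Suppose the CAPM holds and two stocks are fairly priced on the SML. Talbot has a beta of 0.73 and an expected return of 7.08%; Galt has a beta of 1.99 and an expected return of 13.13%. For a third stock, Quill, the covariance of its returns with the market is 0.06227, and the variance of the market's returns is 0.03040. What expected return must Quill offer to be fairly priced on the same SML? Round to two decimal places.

MRP = (13.13% − 7.08%) / (1.99 − 0.73) = 4.8016%
R_f = 7.08% − 0.73 × 4.8016% = 3.5748%
β_Quill = Cov / Var(R_m) = 0.06227 / 0.03040 = 2.0484
E(R_Quill) = R_f + β × MRP = 3.5748% + 2.0484 × 4.8016% = 13.41%

13.41%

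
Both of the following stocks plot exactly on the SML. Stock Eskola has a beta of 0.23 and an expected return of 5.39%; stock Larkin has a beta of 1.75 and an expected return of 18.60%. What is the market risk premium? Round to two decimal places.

8.69%

Both satisfy E(R) = R_f + β·MRP, so the slope of the SML is
MRP = (18.60% − 5.39%) / (1.75 − 0.23) = 13.21% / 1.52 = 8.6908%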